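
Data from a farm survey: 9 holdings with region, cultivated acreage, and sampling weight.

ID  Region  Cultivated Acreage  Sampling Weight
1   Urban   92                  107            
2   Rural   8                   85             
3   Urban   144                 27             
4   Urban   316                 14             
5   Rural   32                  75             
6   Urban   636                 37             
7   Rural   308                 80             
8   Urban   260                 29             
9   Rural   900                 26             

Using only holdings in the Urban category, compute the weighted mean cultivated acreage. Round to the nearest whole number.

230

Urban rows: 1, 3, 4, 6, 8
Weighted sum = 92×107 + 144×27 + 316×14 + 636×37 + 260×29
  = 9844 + 3888 + 4424 + 23532 + 7540 = 49228
Sum of weights = 107 + 27 + 14 + 37 + 29 = 214
Weighted mean = 49228 / 214 = 230.03738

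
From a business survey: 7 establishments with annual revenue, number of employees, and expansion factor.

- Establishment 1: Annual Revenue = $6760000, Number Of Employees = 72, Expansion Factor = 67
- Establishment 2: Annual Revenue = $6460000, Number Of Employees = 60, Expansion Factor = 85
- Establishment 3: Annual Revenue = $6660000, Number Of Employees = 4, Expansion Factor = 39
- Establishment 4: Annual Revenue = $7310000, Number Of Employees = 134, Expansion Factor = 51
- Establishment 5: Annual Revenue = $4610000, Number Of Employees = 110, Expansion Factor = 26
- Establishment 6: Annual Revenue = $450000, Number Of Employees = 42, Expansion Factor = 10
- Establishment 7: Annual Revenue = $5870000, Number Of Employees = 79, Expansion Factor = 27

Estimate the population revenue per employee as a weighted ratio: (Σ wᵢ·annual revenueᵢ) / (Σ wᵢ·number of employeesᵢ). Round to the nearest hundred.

85900

Σ wᵢ·y = 6760000×67 + 6460000×85 + 6660000×39 + 7310000×51 + 4610000×26 + 450000×10 + 5870000×27
  = 452920000 + 549100000 + 259740000 + 372810000 + 119860000 + 4500000 + 158490000 = 1917420000
Σ wᵢ·x = 72×67 + 60×85 + 4×39 + 134×51 + 110×26 + 42×10 + 79×27
  = 4824 + 5100 + 156 + 6834 + 2860 + 420 + 2133 = 22327
Ratio = 1917420000 / 22327 = 85878.981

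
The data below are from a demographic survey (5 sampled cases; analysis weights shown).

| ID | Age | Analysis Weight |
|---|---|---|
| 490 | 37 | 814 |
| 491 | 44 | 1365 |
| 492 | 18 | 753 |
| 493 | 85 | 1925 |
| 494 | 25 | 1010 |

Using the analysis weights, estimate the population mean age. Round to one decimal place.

49.9

Weighted sum = 37×814 + 44×1365 + 18×753 + 85×1925 + 25×1010
  = 30118 + 60060 + 13554 + 163625 + 25250 = 292607
Sum of weights = 814 + 1365 + 753 + 1925 + 1010 = 5867
Weighted mean = 292607 / 5867 = 49.873359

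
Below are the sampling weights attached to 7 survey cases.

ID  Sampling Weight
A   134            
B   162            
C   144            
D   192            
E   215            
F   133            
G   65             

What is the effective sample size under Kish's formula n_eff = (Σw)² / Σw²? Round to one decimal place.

6.4

Σ wᵢ = 134 + 162 + 144 + 192 + 215 + 133 + 65 = 1045
Σ wᵢ² = 17956 + 26244 + 20736 + 36864 + 46225 + 17689 + 4225 = 169939
n_eff = 1045² / 169939 = 1092025 / 169939 = 6.4259823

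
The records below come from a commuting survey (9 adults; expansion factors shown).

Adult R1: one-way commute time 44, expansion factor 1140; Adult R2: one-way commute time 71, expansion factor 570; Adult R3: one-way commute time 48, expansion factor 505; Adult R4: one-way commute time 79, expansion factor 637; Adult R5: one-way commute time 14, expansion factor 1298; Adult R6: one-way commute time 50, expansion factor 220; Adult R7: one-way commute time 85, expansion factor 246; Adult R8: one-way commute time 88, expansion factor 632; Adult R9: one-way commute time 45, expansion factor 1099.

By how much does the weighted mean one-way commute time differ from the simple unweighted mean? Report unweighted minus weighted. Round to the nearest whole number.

8

Unweighted sum = 524
Unweighted mean = 524 / 9 = 58.222222
Weighted sum = 44×1140 + 71×570 + 48×505 + 79×637 + 14×1298 + 50×220 + 85×246 + 88×632 + 45×1099
  = 50160 + 40470 + 24240 + 50323 + 18172 + 11000 + 20910 + 55616 + 49455 = 320346
Sum of weights = 6347
Weighted mean = 320346 / 6347 = 50.472034
Difference (unweighted minus weighted) = 7.7501882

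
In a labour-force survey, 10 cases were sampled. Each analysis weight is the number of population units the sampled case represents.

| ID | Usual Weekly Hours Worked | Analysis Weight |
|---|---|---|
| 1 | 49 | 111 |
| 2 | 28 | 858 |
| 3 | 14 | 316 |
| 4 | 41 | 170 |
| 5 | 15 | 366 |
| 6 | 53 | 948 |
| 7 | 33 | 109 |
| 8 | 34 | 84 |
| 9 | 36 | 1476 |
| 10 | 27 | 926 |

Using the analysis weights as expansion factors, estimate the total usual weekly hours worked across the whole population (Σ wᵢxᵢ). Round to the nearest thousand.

Weighted total = 49×111 + 28×858 + 14×316 + 41×170 + 15×366 + 53×948 + 33×109 + 34×84 + 36×1476 + 27×926
  = 5439 + 24024 + 4424 + 6970 + 5490 + 50244 + 3597 + 2856 + 53136 + 25002 = 181182

181000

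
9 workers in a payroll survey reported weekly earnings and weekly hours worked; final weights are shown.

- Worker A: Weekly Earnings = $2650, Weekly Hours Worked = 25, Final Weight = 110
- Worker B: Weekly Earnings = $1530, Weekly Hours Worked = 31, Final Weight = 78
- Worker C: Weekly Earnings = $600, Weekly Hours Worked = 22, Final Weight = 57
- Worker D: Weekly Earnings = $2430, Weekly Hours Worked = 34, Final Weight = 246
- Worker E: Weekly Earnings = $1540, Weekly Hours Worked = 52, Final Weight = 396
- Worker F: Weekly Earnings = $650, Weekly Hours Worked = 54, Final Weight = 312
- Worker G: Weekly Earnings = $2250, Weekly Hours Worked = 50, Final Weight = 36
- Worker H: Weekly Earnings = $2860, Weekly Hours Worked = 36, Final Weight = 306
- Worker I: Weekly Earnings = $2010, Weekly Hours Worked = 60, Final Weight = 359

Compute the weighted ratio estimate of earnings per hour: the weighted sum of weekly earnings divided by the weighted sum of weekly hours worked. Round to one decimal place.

40.8

Σ wᵢ·y = 2650×110 + 1530×78 + 600×57 + 2430×246 + 1540×396 + 650×312 + 2250×36 + 2860×306 + 2010×359
  = 3533210
Σ wᵢ·x = 25×110 + 31×78 + 22×57 + 34×246 + 52×396 + 54×312 + 50×36 + 36×306 + 60×359
  = 2750 + 2418 + 1254 + 8364 + 20592 + 16848 + 1800 + 11016 + 21540 = 86582
Ratio = 3533210 / 86582 = 40.807674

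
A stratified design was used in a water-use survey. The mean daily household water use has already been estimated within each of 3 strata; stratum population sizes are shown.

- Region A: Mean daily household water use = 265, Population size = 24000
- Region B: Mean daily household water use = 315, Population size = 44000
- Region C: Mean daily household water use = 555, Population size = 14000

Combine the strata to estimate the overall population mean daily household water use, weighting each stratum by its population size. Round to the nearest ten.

Σ Nₕ·x̄ₕ = 265×24000 + 315×44000 + 555×14000
  = 6360000 + 13860000 + 7770000 = 27990000
Σ Nₕ = 24000 + 44000 + 14000 = 82000
Overall mean = 27990000 / 82000 = 341.34146

340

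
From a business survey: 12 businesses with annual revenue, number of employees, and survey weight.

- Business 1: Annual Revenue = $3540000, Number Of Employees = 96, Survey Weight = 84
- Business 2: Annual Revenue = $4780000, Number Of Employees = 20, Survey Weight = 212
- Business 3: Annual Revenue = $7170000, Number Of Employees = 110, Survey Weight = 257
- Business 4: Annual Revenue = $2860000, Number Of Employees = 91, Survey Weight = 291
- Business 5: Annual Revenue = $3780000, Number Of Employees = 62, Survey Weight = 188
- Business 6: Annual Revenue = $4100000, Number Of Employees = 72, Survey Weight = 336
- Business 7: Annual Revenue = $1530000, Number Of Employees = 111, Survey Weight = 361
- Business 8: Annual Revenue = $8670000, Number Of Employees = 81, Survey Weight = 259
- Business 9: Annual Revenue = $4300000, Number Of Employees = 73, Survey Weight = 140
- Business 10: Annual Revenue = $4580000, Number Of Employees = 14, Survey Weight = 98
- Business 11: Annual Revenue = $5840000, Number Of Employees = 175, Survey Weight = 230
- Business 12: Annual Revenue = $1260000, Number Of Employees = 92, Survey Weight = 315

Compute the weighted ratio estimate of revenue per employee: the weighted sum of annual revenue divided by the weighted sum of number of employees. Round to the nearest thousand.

48000

Σ wᵢ·y = 3540000×84 + 4780000×212 + 7170000×257 + 2860000×291 + 3780000×188 + 4100000×336 + 1530000×361 + 8670000×259 + 4300000×140 + 4580000×98 + 5840000×230 + 1260000×315
  = 297360000 + 1013360000 + 1842690000 + 832260000 + 710640000 + 1377600000 + 552330000 + 2245530000 + 602000000 + 448840000 + 1343200000 + 396900000 = 11662710000
Σ wᵢ·x = 96×84 + 20×212 + 110×257 + 91×291 + 62×188 + 72×336 + 111×361 + 81×259 + 73×140 + 14×98 + 175×230 + 92×315
  = 8064 + 4240 + 28270 + 26481 + 11656 + 24192 + 40071 + 20979 + 10220 + 1372 + 40250 + 28980 = 244775
Ratio = 11662710000 / 244775 = 47646.655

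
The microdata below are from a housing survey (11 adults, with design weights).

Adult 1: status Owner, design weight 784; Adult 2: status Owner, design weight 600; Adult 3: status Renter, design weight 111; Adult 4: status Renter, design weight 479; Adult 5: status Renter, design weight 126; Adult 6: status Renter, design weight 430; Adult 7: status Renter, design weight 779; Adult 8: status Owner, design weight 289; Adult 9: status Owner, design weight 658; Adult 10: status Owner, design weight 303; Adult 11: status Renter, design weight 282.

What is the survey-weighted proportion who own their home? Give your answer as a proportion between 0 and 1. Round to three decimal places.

Sum of weights for 'Owner' = 784 + 600 + 289 + 658 + 303 = 2634
Total weight = 784 + 600 + 111 + 479 + 126 + 430 + 779 + 289 + 658 + 303 + 282 = 4841
Weighted proportion = 2634 / 4841 = 0.54410246

0.544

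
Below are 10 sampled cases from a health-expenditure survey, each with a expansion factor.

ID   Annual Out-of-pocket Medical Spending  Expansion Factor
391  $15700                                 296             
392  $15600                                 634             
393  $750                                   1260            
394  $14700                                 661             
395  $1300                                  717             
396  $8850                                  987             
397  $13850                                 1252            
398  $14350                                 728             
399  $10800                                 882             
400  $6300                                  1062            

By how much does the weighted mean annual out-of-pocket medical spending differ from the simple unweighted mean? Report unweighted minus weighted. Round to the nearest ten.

920

Unweighted sum = 15700 + 15600 + 750 + 14700 + 1300 + 8850 + 13850 + 14350 + 10800 + 6300 = 102200
Unweighted mean = 102200 / 10 = 10220
Weighted sum = 15700×296 + 15600×634 + 750×1260 + 14700×661 + 1300×717 + 8850×987 + 13850×1252 + 14350×728 + 10800×882 + 6300×1062
  = 4647200 + 9890400 + 945000 + 9716700 + 932100 + 8734950 + 17340200 + 10446800 + 9525600 + 6690600 = 78869550
Sum of weights = 296 + 634 + 1260 + 661 + 717 + 987 + 1252 + 728 + 882 + 1062 = 8479
Weighted mean = 78869550 / 8479 = 9301.7514
Difference (unweighted minus weighted) = 918.24861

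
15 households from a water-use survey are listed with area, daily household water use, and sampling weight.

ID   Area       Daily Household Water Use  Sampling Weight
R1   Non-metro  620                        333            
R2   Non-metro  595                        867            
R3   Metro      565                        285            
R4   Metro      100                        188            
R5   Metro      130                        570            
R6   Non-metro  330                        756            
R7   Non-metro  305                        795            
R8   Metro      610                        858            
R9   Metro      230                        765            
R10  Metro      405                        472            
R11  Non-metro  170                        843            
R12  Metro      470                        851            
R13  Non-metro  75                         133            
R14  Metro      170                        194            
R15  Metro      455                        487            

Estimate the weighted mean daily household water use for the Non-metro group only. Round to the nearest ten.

370

Non-metro rows: R1, R2, R6, R7, R11, R13
Weighted sum = 620×333 + 595×867 + 330×756 + 305×795 + 170×843 + 75×133
  = 1367565
Sum of weights = 333 + 867 + 756 + 795 + 843 + 133 = 3727
Weighted mean = 1367565 / 3727 = 366.93453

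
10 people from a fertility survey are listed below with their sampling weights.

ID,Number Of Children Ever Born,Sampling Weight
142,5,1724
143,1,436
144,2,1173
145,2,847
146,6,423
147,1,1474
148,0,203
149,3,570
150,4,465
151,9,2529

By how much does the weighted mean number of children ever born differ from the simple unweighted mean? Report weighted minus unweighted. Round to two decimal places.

Unweighted sum = 5 + 1 + 2 + 2 + 6 + 1 + 0 + 3 + 4 + 9 = 33
Unweighted mean = 33 / 10 = 3.3
Weighted sum = 5×1724 + 1×436 + 2×1173 + 2×847 + 6×423 + 1×1474 + 0×203 + 3×570 + 4×465 + 9×2529
  = 8620 + 436 + 2346 + 1694 + 2538 + 1474 + 0 + 1710 + 1860 + 22761 = 43439
Sum of weights = 1724 + 436 + 1173 + 847 + 423 + 1474 + 203 + 570 + 465 + 2529 = 9844
Weighted mean = 43439 / 9844 = 4.4127387
Difference (weighted minus unweighted) = 1.1127387

1.11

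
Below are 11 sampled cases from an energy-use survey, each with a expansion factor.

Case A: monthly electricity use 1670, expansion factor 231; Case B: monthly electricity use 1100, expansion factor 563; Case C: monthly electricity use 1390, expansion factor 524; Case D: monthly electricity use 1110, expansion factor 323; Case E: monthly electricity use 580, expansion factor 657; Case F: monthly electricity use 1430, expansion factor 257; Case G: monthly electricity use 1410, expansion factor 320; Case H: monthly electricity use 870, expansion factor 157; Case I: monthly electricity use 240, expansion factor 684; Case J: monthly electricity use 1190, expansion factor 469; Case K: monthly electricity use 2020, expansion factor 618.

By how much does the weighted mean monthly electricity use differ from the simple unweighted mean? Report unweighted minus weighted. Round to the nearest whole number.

Unweighted sum = 1670 + 1100 + 1390 + 1110 + 580 + 1430 + 1410 + 870 + 240 + 1190 + 2020 = 13010
Unweighted mean = 13010 / 11 = 1182.7273
Weighted sum = 5398950
Sum of weights = 4803
Weighted mean = 5398950 / 4803 = 1124.0787
Difference (unweighted minus weighted) = 58.648572

59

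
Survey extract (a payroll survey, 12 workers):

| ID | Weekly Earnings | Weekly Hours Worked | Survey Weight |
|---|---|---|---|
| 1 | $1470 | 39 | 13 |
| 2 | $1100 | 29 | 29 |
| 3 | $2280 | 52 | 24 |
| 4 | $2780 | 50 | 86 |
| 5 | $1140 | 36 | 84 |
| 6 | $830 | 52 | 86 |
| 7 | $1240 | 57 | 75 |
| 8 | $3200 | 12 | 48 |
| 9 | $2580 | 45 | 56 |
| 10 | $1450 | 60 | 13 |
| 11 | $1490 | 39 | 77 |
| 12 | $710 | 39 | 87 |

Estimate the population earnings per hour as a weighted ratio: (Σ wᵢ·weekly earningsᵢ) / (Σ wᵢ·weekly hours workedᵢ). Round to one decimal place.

38.0

Σ wᵢ·y = 1098380
Σ wᵢ·x = 39×13 + 29×29 + 52×24 + 50×86 + 36×84 + 52×86 + 57×75 + 12×48 + 45×56 + 60×13 + 39×77 + 39×87
  = 28939
Ratio = 1098380 / 28939 = 37.955009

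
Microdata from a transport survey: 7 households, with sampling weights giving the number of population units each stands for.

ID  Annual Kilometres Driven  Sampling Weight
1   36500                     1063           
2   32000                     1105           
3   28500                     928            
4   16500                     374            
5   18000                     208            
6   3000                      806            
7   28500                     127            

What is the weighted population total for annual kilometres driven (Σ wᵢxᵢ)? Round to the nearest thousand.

116560000

Weighted total = 116560000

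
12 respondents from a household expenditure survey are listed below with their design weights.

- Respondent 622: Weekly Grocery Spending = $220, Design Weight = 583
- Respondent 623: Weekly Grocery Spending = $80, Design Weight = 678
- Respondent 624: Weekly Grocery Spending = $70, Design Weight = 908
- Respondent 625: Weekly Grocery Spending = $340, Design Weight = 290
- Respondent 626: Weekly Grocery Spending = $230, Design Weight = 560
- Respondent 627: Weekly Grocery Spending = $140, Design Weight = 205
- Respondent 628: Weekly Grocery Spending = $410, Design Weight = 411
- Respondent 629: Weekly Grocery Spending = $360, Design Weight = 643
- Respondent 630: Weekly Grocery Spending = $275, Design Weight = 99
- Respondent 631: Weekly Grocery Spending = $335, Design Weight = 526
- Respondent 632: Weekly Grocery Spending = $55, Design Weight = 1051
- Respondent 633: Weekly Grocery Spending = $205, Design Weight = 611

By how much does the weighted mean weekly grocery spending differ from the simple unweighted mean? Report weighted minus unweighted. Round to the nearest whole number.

-30

Unweighted sum = 220 + 80 + 70 + 340 + 230 + 140 + 410 + 360 + 275 + 335 + 55 + 205 = 2720
Unweighted mean = 2720 / 12 = 226.66667
Weighted sum = 220×583 + 80×678 + 70×908 + 340×290 + 230×560 + 140×205 + 410×411 + 360×643 + 275×99 + 335×526 + 55×1051 + 205×611
  = 1288645
Sum of weights = 583 + 678 + 908 + 290 + 560 + 205 + 411 + 643 + 99 + 526 + 1051 + 611 = 6565
Weighted mean = 1288645 / 6565 = 196.29018
Difference (weighted minus unweighted) = -30.376491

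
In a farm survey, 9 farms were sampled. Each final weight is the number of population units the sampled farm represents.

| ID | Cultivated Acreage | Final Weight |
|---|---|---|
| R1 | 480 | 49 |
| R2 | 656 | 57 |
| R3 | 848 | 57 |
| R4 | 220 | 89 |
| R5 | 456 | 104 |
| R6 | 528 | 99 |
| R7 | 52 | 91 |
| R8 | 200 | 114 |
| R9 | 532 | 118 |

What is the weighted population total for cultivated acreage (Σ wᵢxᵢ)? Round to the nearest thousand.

Weighted total = 480×49 + 656×57 + 848×57 + 220×89 + 456×104 + 528×99 + 52×91 + 200×114 + 532×118
  = 23520 + 37392 + 48336 + 19580 + 47424 + 52272 + 4732 + 22800 + 62776 = 318832

319000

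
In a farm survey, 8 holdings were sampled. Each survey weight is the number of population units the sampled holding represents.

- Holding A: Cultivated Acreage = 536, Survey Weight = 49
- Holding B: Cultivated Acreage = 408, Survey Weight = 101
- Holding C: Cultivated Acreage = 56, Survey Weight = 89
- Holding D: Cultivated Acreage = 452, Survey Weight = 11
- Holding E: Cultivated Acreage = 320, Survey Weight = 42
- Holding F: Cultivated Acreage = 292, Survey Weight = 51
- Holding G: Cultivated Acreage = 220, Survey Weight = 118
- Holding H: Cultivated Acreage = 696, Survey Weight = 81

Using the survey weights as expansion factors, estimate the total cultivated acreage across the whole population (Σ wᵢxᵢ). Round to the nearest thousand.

Weighted total = 536×49 + 408×101 + 56×89 + 452×11 + 320×42 + 292×51 + 220×118 + 696×81
  = 188096

188000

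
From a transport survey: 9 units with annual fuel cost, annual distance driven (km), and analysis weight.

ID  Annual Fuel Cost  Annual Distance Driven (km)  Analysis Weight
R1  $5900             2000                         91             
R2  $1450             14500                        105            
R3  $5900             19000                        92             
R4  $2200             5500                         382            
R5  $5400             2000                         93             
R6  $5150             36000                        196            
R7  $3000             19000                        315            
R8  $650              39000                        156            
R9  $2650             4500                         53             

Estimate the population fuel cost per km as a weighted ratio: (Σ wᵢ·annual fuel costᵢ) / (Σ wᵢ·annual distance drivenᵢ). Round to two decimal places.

Σ wᵢ·y = 5900×91 + 1450×105 + 5900×92 + 2200×382 + 5400×93 + 5150×196 + 3000×315 + 650×156 + 2650×53
  = 536900 + 152250 + 542800 + 840400 + 502200 + 1009400 + 945000 + 101400 + 140450 = 4770800
Σ wᵢ·x = 2000×91 + 14500×105 + 19000×92 + 5500×382 + 2000×93 + 36000×196 + 19000×315 + 39000×156 + 4500×53
  = 182000 + 1522500 + 1748000 + 2101000 + 186000 + 7056000 + 5985000 + 6084000 + 238500 = 25103000
Ratio = 4770800 / 25103000 = 0.190049

0.19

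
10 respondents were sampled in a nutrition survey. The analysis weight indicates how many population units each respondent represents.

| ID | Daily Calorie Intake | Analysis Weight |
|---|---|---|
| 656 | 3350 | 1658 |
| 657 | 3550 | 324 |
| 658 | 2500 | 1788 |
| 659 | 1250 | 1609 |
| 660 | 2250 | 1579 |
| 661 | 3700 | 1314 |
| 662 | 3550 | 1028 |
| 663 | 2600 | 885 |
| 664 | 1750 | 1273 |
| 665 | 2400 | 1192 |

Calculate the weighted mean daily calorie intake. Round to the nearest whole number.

2580

Weighted sum = 3350×1658 + 3550×324 + 2500×1788 + 1250×1609 + 2250×1579 + 3700×1314 + 3550×1028 + 2600×885 + 1750×1273 + 2400×1192
  = 32639250
Sum of weights = 1658 + 324 + 1788 + 1609 + 1579 + 1314 + 1028 + 885 + 1273 + 1192 = 12650
Weighted mean = 32639250 / 12650 = 2580.1779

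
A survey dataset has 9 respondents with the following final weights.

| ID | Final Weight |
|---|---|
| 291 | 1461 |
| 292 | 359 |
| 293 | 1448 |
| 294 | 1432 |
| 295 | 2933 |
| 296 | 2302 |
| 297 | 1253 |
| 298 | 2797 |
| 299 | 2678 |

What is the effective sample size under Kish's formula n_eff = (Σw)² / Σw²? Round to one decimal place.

7.5

Σ wᵢ = 1461 + 359 + 1448 + 1432 + 2933 + 2302 + 1253 + 2797 + 2678 = 16663
Σ wᵢ² = 2134521 + 128881 + 2096704 + 2050624 + 8602489 + 5299204 + 1570009 + 7823209 + 7171684 = 36877325
n_eff = 16663² / 36877325 = 277655569 / 36877325 = 7.5291678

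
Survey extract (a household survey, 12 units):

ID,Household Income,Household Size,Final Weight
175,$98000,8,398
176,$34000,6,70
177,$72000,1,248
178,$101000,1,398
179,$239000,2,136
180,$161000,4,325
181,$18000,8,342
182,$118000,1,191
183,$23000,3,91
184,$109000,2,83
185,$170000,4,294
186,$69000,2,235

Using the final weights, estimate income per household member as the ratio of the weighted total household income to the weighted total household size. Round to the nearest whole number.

26795

Σ wᵢ·y = 98000×398 + 34000×70 + 72000×248 + 101000×398 + 239000×136 + 161000×325 + 18000×342 + 118000×191 + 23000×91 + 109000×83 + 170000×294 + 69000×235
  = 290296000
Σ wᵢ·x = 10834
Ratio = 290296000 / 10834 = 26794.905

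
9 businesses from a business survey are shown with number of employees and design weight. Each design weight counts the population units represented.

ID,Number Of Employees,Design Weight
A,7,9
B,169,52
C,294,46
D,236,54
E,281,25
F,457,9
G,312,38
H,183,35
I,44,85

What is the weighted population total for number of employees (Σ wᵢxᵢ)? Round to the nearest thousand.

68000

Weighted total = 7×9 + 169×52 + 294×46 + 236×54 + 281×25 + 457×9 + 312×38 + 183×35 + 44×85
  = 63 + 8788 + 13524 + 12744 + 7025 + 4113 + 11856 + 6405 + 3740 = 68258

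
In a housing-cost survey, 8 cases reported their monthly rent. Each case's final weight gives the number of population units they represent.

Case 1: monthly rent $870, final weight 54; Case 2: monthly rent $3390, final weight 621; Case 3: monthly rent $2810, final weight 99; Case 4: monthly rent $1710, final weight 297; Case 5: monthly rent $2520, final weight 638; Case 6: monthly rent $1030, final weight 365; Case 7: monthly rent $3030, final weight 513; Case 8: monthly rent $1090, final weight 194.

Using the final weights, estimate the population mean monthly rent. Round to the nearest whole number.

Weighted sum = 870×54 + 3390×621 + 2810×99 + 1710×297 + 2520×638 + 1030×365 + 3030×513 + 1090×194
  = 46980 + 2105190 + 278190 + 507870 + 1607760 + 375950 + 1554390 + 211460 = 6687790
Sum of weights = 2781
Weighted mean = 6687790 / 2781 = 2404.8148

2405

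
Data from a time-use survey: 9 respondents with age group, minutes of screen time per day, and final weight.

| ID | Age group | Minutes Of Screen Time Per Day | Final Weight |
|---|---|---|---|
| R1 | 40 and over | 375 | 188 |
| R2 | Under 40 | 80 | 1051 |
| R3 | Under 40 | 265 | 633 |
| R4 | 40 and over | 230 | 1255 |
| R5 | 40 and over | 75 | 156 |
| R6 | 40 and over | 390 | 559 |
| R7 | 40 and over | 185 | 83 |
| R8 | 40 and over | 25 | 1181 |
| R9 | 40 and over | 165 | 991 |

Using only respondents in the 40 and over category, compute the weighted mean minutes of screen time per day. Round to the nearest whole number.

40 and over rows: R1, R4, R5, R6, R7, R8, R9
Weighted sum = 375×188 + 230×1255 + 75×156 + 390×559 + 185×83 + 25×1181 + 165×991
  = 70500 + 288650 + 11700 + 218010 + 15355 + 29525 + 163515 = 797255
Sum of weights = 4413
Weighted mean = 797255 / 4413 = 180.66055

181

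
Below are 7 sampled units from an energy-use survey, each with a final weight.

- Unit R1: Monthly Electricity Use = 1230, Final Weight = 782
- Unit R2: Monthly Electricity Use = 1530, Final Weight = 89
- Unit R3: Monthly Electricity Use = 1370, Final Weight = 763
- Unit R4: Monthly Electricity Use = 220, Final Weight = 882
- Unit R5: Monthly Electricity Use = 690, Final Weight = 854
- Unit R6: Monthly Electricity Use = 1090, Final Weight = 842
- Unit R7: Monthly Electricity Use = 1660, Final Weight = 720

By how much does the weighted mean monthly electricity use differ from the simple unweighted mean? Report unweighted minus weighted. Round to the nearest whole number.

91

Unweighted sum = 7790
Unweighted mean = 7790 / 7 = 1112.8571
Weighted sum = 5039620
Sum of weights = 4932
Weighted mean = 5039620 / 4932 = 1021.8208
Difference (unweighted minus weighted) = 91.03638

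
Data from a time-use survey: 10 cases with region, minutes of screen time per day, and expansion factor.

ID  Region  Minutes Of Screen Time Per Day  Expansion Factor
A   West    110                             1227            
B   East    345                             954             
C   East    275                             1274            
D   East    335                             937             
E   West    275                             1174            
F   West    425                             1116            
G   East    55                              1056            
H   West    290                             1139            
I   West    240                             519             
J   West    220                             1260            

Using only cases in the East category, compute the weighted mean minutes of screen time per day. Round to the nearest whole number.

East rows: B, C, D, G
Weighted sum = 345×954 + 275×1274 + 335×937 + 55×1056
  = 329130 + 350350 + 313895 + 58080 = 1051455
Sum of weights = 954 + 1274 + 937 + 1056 = 4221
Weighted mean = 1051455 / 4221 = 249.10092

249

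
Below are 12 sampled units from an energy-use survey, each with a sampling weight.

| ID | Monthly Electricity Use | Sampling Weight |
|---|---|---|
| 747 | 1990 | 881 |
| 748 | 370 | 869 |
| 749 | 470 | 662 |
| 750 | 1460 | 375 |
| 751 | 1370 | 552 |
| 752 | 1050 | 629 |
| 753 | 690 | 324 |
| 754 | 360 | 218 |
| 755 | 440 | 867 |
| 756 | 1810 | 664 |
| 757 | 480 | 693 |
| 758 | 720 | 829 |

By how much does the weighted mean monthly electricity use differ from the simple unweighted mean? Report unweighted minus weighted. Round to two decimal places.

Unweighted sum = 1990 + 370 + 470 + 1460 + 1370 + 1050 + 690 + 360 + 440 + 1810 + 480 + 720 = 11210
Unweighted mean = 11210 / 12 = 934.16667
Weighted sum = 1990×881 + 370×869 + 470×662 + 1460×375 + 1370×552 + 1050×629 + 690×324 + 360×218 + 440×867 + 1810×664 + 480×693 + 720×829
  = 1753190 + 321530 + 311140 + 547500 + 756240 + 660450 + 223560 + 78480 + 381480 + 1201840 + 332640 + 596880 = 7164930
Sum of weights = 881 + 869 + 662 + 375 + 552 + 629 + 324 + 218 + 867 + 664 + 693 + 829 = 7563
Weighted mean = 7164930 / 7563 = 947.36612
Difference (unweighted minus weighted) = -13.199458

-13.20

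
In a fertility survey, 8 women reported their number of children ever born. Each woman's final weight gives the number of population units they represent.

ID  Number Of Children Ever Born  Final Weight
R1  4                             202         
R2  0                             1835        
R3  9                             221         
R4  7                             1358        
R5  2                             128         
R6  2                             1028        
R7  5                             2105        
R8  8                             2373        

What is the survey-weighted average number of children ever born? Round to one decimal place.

4.8

Weighted sum = 44124
Sum of weights = 202 + 1835 + 221 + 1358 + 128 + 1028 + 2105 + 2373 = 9250
Weighted mean = 44124 / 9250 = 4.7701622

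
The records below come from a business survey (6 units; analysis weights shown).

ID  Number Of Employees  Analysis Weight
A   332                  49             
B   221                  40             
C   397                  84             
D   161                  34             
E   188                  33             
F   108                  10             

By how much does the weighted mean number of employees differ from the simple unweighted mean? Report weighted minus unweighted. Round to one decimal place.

Unweighted sum = 332 + 221 + 397 + 161 + 188 + 108 = 1407
Unweighted mean = 1407 / 6 = 234.5
Weighted sum = 332×49 + 221×40 + 397×84 + 161×34 + 188×33 + 108×10
  = 16268 + 8840 + 33348 + 5474 + 6204 + 1080 = 71214
Sum of weights = 49 + 40 + 84 + 34 + 33 + 10 = 250
Weighted mean = 71214 / 250 = 284.856
Difference (weighted minus unweighted) = 50.356

50.4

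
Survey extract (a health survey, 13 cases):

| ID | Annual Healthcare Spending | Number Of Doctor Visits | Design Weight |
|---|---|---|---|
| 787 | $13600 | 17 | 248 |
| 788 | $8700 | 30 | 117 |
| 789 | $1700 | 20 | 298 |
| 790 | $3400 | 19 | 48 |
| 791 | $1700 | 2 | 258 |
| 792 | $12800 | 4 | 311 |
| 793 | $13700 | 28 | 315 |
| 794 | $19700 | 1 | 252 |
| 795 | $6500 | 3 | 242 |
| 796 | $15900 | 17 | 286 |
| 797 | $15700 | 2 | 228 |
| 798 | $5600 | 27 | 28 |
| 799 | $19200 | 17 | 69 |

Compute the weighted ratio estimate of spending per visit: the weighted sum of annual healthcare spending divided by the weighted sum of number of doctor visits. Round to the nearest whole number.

896

Σ wᵢ·y = 29941400
Σ wᵢ·x = 33403
Ratio = 29941400 / 33403 = 896.36859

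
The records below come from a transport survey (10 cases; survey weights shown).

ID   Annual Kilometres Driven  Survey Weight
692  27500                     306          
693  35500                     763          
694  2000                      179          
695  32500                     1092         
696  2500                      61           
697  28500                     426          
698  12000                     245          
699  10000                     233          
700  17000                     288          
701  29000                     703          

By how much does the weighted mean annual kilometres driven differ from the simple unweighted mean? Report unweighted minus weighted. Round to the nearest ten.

Unweighted sum = 27500 + 35500 + 2000 + 32500 + 2500 + 28500 + 12000 + 10000 + 17000 + 29000 = 196500
Unweighted mean = 196500 / 10 = 19650
Weighted sum = 27500×306 + 35500×763 + 2000×179 + 32500×1092 + 2500×61 + 28500×426 + 12000×245 + 10000×233 + 17000×288 + 29000×703
  = 8415000 + 27086500 + 358000 + 35490000 + 152500 + 12141000 + 2940000 + 2330000 + 4896000 + 20387000 = 114196000
Sum of weights = 306 + 763 + 179 + 1092 + 61 + 426 + 245 + 233 + 288 + 703 = 4296
Weighted mean = 114196000 / 4296 = 26581.937
Difference (unweighted minus weighted) = -6931.9367

-6930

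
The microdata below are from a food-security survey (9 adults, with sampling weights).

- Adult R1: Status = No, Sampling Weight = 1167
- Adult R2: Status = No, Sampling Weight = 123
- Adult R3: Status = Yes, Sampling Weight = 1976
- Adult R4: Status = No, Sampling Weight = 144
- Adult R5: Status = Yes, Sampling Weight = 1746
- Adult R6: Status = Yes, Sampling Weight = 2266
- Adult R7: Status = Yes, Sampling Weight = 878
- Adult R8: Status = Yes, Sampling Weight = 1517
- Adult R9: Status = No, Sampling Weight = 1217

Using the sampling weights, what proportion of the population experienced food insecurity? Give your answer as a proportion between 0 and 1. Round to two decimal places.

Sum of weights for 'Yes' = 1976 + 1746 + 2266 + 878 + 1517 = 8383
Total weight = 1167 + 123 + 1976 + 144 + 1746 + 2266 + 878 + 1517 + 1217 = 11034
Weighted proportion = 8383 / 11034 = 0.75974261

0.76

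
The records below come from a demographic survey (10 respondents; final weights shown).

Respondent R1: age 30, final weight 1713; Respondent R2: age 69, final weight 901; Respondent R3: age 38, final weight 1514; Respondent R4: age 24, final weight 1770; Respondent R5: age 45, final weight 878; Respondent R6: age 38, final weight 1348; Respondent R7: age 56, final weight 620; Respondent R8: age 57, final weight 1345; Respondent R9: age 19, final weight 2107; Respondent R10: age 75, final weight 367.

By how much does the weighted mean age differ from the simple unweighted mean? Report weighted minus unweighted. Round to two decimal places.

Unweighted sum = 30 + 69 + 38 + 24 + 45 + 38 + 56 + 57 + 19 + 75 = 451
Unweighted mean = 451 / 10 = 45.1
Weighted sum = 483248
Sum of weights = 1713 + 901 + 1514 + 1770 + 878 + 1348 + 620 + 1345 + 2107 + 367 = 12563
Weighted mean = 483248 / 12563 = 38.465972
Difference (weighted minus unweighted) = -6.6340285

-6.63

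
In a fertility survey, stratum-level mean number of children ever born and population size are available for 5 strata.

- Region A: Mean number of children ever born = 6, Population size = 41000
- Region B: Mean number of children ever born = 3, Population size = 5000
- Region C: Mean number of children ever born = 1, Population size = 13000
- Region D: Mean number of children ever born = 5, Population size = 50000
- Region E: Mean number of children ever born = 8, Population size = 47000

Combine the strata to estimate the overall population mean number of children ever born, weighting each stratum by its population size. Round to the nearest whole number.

6

Σ Nₕ·x̄ₕ = 6×41000 + 3×5000 + 1×13000 + 5×50000 + 8×47000
  = 900000
Σ Nₕ = 156000
Overall mean = 900000 / 156000 = 5.7692308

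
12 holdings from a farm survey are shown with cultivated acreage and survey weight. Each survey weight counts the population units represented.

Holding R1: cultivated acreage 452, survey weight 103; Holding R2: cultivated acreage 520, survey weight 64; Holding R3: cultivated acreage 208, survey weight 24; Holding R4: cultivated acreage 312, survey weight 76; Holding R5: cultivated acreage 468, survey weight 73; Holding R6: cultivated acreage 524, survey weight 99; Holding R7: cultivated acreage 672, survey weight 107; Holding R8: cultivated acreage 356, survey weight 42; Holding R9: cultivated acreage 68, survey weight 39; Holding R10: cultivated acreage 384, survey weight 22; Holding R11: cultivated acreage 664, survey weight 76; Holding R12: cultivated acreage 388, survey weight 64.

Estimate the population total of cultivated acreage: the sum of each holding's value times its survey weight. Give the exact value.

Weighted total = 452×103 + 520×64 + 208×24 + 312×76 + 468×73 + 524×99 + 672×107 + 356×42 + 68×39 + 384×22 + 664×76 + 388×64
  = 46556 + 33280 + 4992 + 23712 + 34164 + 51876 + 71904 + 14952 + 2652 + 8448 + 50464 + 24832 = 367832

367832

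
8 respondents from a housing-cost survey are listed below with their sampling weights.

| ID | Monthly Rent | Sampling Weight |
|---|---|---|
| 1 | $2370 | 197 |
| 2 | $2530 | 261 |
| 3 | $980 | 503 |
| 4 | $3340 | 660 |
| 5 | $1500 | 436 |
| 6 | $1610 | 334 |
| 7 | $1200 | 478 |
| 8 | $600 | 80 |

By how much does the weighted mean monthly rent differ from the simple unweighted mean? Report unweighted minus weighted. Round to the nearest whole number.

Unweighted sum = 2370 + 2530 + 980 + 3340 + 1500 + 1610 + 1200 + 600 = 14130
Unweighted mean = 14130 / 8 = 1766.25
Weighted sum = 2370×197 + 2530×261 + 980×503 + 3340×660 + 1500×436 + 1610×334 + 1200×478 + 600×80
  = 466890 + 660330 + 492940 + 2204400 + 654000 + 537740 + 573600 + 48000 = 5637900
Sum of weights = 197 + 261 + 503 + 660 + 436 + 334 + 478 + 80 = 2949
Weighted mean = 5637900 / 2949 = 1911.8006
Difference (unweighted minus weighted) = -145.55061

-146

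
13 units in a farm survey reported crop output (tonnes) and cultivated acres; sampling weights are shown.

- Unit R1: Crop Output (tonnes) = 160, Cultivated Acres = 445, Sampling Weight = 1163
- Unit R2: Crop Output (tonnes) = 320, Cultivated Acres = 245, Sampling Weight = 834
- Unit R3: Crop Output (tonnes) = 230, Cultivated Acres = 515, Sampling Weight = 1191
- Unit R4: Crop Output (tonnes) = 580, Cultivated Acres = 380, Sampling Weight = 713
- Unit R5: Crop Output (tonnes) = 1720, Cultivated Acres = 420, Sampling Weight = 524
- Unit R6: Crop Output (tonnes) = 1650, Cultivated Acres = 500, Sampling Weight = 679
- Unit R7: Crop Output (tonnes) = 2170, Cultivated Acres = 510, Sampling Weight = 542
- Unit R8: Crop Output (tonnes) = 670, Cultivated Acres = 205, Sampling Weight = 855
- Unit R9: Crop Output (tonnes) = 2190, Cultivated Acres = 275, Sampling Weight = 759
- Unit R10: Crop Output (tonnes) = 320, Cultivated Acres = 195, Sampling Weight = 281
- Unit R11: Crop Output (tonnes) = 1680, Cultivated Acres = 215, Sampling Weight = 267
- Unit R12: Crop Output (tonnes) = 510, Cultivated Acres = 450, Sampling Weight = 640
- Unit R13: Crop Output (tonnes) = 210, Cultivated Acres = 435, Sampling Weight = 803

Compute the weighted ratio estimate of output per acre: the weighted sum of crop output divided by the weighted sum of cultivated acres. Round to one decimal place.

Σ wᵢ·y = 7606770
Σ wᵢ·x = 3575675
Ratio = 7606770 / 3575675 = 2.1273662

2.1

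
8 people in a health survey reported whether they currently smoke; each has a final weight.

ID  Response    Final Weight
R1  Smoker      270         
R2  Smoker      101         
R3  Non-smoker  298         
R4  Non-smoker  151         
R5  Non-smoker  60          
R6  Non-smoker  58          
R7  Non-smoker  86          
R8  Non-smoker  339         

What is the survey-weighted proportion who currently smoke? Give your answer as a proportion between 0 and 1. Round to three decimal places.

Sum of weights for 'Smoker' = 270 + 101 = 371
Total weight = 270 + 101 + 298 + 151 + 60 + 58 + 86 + 339 = 1363
Weighted proportion = 371 / 1363 = 0.27219369

0.272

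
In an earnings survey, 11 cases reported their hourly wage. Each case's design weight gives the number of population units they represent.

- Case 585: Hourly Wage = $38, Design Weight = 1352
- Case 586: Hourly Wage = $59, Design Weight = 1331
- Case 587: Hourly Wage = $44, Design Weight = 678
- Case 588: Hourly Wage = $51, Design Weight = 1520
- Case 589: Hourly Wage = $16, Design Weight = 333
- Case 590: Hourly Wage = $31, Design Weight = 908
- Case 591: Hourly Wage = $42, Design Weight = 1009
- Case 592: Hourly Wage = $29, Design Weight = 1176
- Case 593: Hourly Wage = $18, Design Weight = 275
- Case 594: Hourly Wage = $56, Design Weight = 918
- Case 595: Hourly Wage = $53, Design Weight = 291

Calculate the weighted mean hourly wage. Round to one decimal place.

42.8

Weighted sum = 38×1352 + 59×1331 + 44×678 + 51×1520 + 16×333 + 31×908 + 42×1009 + 29×1176 + 18×275 + 56×918 + 53×291
  = 51376 + 78529 + 29832 + 77520 + 5328 + 28148 + 42378 + 34104 + 4950 + 51408 + 15423 = 418996
Sum of weights = 9791
Weighted mean = 418996 / 9791 = 42.793994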